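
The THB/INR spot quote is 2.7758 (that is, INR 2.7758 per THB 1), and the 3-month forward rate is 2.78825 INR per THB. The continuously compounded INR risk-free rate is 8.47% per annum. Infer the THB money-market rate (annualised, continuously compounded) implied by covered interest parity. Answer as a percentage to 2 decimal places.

T = 3/12 years.
By CIP, F/S equals the INR-to-THB growth ratio: 2.78825/2.7758 = 1.0044852.
The INR side grows by e^(0.0847×3/12) = 1.0214008.
So the THB growth factor = 1.0168401.
r = ln(1.0168401)/(3/12) = 0.066800 → 6.68%.

6.68%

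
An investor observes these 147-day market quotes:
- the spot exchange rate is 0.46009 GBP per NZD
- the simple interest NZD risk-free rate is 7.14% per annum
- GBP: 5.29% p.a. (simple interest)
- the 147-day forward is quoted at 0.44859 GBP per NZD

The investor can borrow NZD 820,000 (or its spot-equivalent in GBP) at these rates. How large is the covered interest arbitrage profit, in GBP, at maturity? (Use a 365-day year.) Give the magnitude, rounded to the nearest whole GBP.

GBP 6,890

T = 147/365 years.
Keep in NZD, deliver into the forward: 820,000·1.02875562·0.44859 = GBP 378,421.38.
Swap to GBP now, deposit: 820,000·0.46009·1.02130493 = GBP 385,311.59.
The quoted forward undervalues NZD, so borrow NZD, convert to GBP at spot, deposit the GBP at 5.29%, and buy NZD forward at 0.44859 to cover the loan.
Profit = 385,311.59 − 378,421.38 = GBP 6,890.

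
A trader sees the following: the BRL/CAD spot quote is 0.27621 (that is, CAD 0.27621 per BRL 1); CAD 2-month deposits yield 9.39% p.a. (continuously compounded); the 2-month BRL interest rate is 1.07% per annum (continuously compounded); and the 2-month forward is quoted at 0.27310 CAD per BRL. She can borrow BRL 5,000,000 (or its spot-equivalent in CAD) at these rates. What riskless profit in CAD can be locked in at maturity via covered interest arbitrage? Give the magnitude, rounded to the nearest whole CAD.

T = 2/12 years.
Keep in BRL, deliver into the forward: 5,000,000·1.001784924·0.27310 = CAD 1,367,937.31.
Swap to CAD now, deposit: 5,000,000·0.27621·1.015773103 = CAD 1,402,833.44.
The quoted forward undervalues BRL, so borrow BRL, convert to CAD at spot, deposit the CAD at 9.39%, and buy BRL forward at 0.27310 to cover the loan.
The gap between the two covered legs is CAD 34,896.

CAD 34,896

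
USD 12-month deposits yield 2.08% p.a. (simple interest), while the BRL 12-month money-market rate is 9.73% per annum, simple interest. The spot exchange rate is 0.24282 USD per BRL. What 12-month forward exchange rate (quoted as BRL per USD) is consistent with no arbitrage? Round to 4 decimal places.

T = 1 year.
Growth of 1 USD over T: 1 + 0.0208×1 = 1.020800.
Growth of 1 BRL over T: 1 + 0.0973×1 = 1.097300.
Forward (USD per BRL) = 0.24282 × 1.020800 / 1.097300 = 0.2258914.
Invert for BRL per USD: 1 / 0.2258914 = 4.4269.

4.4269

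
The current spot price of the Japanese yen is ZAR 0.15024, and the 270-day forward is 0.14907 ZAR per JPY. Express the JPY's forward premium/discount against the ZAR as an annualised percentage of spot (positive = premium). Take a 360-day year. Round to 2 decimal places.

T = 270/360 years.
(F − S)/S = (0.14907 − 0.15024)/0.15024 = -0.0077875.
Annualise by dividing by T: -0.0077875 / (270/360) = -0.010383 → -1.04%.

-1.04%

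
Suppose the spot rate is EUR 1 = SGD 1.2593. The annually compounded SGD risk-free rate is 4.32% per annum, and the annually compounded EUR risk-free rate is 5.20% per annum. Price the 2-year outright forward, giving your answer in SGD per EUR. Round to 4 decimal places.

T = 2 years.
SGD accumulates by (1 + 0.0432)^2 = 1.0882662.
EUR accumulates by (1 + 0.0520)^2 = 1.106704.
So F = 1.2593 × 1.0882662 / 1.106704 = 1.238320 (SGD/EUR).

1.2383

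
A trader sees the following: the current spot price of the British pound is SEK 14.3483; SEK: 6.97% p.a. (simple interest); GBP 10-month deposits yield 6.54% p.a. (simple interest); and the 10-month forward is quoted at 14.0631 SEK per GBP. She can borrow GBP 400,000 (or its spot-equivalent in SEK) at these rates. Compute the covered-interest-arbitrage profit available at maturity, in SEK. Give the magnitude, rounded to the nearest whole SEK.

T = 10/12 years.
Route A — deposit GBP, sell forward: 400,000 × 1.054500 × 14.0631 = SEK 5,931,815.58.
Route B — convert at spot, deposit SEK: 400,000 × 14.3483 × 1.058083333 = SEK 6,072,678.83.
The quoted forward undervalues GBP, so borrow GBP, convert to SEK at spot, deposit the SEK at 6.97%, and buy GBP forward at 14.0631 to cover the loan.
Profit = 6,072,678.83 − 5,931,815.58 = SEK 140,863.

SEK 140,863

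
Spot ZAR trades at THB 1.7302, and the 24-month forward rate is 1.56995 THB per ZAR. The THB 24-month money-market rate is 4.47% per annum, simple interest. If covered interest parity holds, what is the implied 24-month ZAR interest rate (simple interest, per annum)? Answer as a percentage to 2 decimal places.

T = 2 years.
CIP gives F = S · g_THB/g_ZAR, so g_THB/g_ZAR = 1.56995/1.7302 = 0.9073806.
THB growth factor: 1 + 0.0447×2 = 1.089400.
That pins the ZAR growth at 1.2005987.
r = (1.2005987 − 1)/2 = 0.100299 → 10.03%.

10.03%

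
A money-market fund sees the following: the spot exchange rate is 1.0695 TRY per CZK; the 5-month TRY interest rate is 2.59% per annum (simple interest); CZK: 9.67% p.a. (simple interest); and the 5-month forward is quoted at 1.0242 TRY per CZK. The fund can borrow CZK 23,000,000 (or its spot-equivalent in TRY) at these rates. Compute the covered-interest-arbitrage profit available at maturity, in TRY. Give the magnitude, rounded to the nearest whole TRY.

T = 5/12 years.
Keep in CZK, deliver into the forward: 23,000,000·1.0402916667·1.0242 = TRY 24,505,734.68.
Swap to TRY now, deposit: 23,000,000·1.0695·1.0107916667 = TRY 24,863,958.81.
The quoted forward undervalues CZK, so borrow CZK, convert to TRY at spot, deposit the TRY at 2.59%, and buy CZK forward at 1.0242 to cover the loan.
Arbitrage profit = |24,505,734.68 − 24,863,958.81| = TRY 358,224.

TRY 358,224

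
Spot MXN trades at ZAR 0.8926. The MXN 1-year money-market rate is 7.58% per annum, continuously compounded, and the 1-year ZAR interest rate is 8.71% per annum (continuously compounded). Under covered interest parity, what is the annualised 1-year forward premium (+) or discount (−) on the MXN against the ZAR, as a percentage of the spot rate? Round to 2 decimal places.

+1.14%

T = 1 year.
CIP forward (ZAR per MXN) = 0.8926 × 1.0910058/1.0787468 = 0.9027436.
(F − S)/S ÷ T = (0.9027436 − 0.8926)/0.8926/1 = 0.011364 → 1.14%.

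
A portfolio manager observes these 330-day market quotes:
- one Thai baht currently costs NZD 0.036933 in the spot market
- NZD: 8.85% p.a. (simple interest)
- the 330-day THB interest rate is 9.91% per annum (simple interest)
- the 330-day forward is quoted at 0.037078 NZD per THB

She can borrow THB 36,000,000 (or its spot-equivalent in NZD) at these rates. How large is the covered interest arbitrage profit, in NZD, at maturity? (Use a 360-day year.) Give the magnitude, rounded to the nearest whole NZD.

T = 330/360 years.
Route A — deposit THB, sell forward: 36,000,000 × 1.090841667 × 0.037078 = NZD 1,456,064.18.
Route B — convert at spot, deposit NZD: 36,000,000 × 0.036933 × 1.081125 = NZD 1,437,450.83.
The quoted forward overvalues THB, so borrow NZD, buy THB at spot, deposit the THB at 9.91%, and sell the proceeds forward at 0.037078.
Profit = 1,456,064.18 − 1,437,450.83 = NZD 18,613.

NZD 18,613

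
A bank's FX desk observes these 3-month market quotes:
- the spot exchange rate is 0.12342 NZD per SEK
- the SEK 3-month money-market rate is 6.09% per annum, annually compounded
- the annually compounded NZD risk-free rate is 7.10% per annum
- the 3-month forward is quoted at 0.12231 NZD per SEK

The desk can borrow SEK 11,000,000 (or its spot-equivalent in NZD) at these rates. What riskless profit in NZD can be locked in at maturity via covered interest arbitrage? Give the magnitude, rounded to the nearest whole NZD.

NZD 15,659

T = 3/12 years.
Route A — deposit SEK, sell forward: 11,000,000 × 1.014889157 × 0.12231 = NZD 1,365,442.02.
Route B — convert at spot, deposit NZD: 11,000,000 × 0.12342 × 1.017296072 = NZD 1,381,101.49.
The quoted forward undervalues SEK, so borrow SEK, convert to NZD at spot, deposit the NZD at 7.10%, and buy SEK forward at 0.12231 to cover the loan.
The gap between the two covered legs is NZD 15,659.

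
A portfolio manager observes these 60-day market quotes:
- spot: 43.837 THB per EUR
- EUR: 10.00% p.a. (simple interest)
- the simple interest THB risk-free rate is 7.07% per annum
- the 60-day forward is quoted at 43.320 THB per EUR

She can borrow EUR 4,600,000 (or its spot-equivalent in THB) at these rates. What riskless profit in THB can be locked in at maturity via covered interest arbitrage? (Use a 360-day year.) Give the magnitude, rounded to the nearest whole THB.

THB 1,433,112

T = 60/360 years.
Route A — deposit EUR, sell forward: 4,600,000 × 1.01666666667 × 43.320 = THB 202,593,200.00.
Route B — convert at spot, deposit THB: 4,600,000 × 43.837 × 1.01178333333 = THB 204,026,311.52.
The quoted forward undervalues EUR, so borrow EUR, convert to THB at spot, deposit the THB at 7.07%, and buy EUR forward at 43.320 to cover the loan.
Arbitrage profit = |202,593,200.00 − 204,026,311.52| = THB 1,433,112.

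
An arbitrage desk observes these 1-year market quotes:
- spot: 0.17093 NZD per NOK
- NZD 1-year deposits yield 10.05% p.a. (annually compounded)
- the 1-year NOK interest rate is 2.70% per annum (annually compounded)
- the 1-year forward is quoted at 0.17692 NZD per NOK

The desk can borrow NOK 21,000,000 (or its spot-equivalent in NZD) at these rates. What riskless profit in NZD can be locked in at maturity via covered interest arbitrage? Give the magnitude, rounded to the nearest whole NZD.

T = 1 year.
Keep in NOK, deliver into the forward: 21,000,000·1.027000·0.17692 = NZD 3,815,633.64.
Swap to NZD now, deposit: 21,000,000·0.17093·1.100500 = NZD 3,950,277.77.
The quoted forward undervalues NOK, so borrow NOK, convert to NZD at spot, deposit the NZD at 10.05%, and buy NOK forward at 0.17692 to cover the loan.
The gap between the two covered legs is NZD 134,644.

NZD 134,644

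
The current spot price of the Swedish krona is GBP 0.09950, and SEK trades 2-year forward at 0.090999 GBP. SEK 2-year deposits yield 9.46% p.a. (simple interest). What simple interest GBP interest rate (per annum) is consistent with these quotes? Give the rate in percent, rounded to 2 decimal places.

T = 2 years.
By CIP, F/S equals the GBP-to-SEK growth ratio: 0.090999/0.0995 = 0.9145628.
SEK growth factor: 1 + 0.0946×2 = 1.189200.
So the GBP growth factor = 1.0875981.
r = (1.0875981 − 1)/2 = 0.043799 → 4.38%.

4.38%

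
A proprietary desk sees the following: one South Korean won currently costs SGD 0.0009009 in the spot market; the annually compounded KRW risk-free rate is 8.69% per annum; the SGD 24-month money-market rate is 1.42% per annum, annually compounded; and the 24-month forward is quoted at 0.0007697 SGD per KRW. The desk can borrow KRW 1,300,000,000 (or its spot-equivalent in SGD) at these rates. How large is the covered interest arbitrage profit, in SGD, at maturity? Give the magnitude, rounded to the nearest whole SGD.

SGD 22,595

T = 2 years.
Invest the KRW and cover forward: 1,300,000,000 × 1.18135161 × 0.0007697 = SGD 1,182,072.23.
Convert at spot and invest in SGD: 1,300,000,000 × 0.0009009 × 1.02860164 = SGD 1,204,667.38.
The quoted forward undervalues KRW, so borrow KRW, convert to SGD at spot, deposit the SGD at 1.42%, and buy KRW forward at 0.0007697 to cover the loan.
The gap between the two covered legs is SGD 22,595.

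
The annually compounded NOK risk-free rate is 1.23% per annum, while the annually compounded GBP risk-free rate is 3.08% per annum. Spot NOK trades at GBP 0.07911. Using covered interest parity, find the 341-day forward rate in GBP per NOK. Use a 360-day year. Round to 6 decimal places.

0.080479

T = 341/360 years.
Growth of 1 GBP over T: (1 + 0.0308)^(341/360) = 1.029151.
NOK accumulates by (1 + 0.0123)^(341/360) = 1.0116471.
CIP: F = S · (grow GBP)/(grow NOK) = 0.07911 × 1.029151/1.0116471 = 0.08047879 GBP per NOK.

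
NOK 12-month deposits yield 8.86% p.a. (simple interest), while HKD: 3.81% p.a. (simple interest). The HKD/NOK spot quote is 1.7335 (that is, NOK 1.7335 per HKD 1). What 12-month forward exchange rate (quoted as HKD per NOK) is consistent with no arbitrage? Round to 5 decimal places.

0.55011

T = 1 year.
Growth of 1 NOK over T: 1 + 0.0886×1 = 1.088600.
HKD growth factor: 1 + 0.0381×1 = 1.038100.
So F = 1.7335 × 1.088600 / 1.038100 = 1.817829 (NOK/HKD).
Quoted the other way: 1/1.817829 = 0.55011 HKD per NOK.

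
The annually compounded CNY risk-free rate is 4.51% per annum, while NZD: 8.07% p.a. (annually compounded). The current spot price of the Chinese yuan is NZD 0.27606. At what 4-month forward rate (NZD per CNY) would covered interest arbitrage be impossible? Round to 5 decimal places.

0.27916

T = 4/12 years.
NZD accumulates by (1 + 0.0807)^(4/12) = 1.0262072.
Growth of 1 CNY over T: (1 + 0.0451)^(4/12) = 1.0148128.
So F = 0.27606 × 1.0262072 / 1.0148128 = 0.2791596 (NZD/CNY).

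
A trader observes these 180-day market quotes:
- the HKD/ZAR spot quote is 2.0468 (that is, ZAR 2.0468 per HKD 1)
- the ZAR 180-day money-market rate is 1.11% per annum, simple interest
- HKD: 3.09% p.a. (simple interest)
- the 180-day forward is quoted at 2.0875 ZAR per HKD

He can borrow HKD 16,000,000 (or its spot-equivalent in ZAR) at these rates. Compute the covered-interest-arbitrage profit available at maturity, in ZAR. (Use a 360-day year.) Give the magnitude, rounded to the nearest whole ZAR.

ZAR 985,474

T = 180/360 years.
Route A — deposit HKD, sell forward: 16,000,000 × 1.015450 × 2.0875 = ZAR 33,916,030.00.
Route B — convert at spot, deposit ZAR: 16,000,000 × 2.0468 × 1.005550 = ZAR 32,930,555.84.
The quoted forward overvalues HKD, so borrow ZAR, buy HKD at spot, deposit the HKD at 3.09%, and sell the proceeds forward at 2.0875.
The gap between the two covered legs is ZAR 985,474.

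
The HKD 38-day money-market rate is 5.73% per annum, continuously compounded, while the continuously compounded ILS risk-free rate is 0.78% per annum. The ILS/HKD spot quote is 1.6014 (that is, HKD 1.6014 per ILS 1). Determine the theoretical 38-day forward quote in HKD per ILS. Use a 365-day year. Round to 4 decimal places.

T = 38/365 years.
HKD growth factor: e^(0.0573×38/365) = 1.0059833.
Growth of 1 ILS over T: e^(0.0078×38/365) = 1.0008124.
CIP: F = S · (grow HKD)/(grow ILS) = 1.6014 × 1.0059833/1.0008124 = 1.609674 HKD per ILS.

1.6097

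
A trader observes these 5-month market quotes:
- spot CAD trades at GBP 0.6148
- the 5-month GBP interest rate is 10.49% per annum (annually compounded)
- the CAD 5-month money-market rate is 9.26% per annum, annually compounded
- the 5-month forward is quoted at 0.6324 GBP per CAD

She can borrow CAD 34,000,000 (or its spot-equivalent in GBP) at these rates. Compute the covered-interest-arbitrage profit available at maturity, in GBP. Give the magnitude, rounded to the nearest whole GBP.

GBP 519,490

T = 5/12 years.
Keep in CAD, deliver into the forward: 34,000,000·1.0375893332·0.6324 = GBP 22,309,830.81.
Swap to GBP now, deposit: 34,000,000·0.6148·1.0424404115 = GBP 21,790,340.41.
The quoted forward overvalues CAD, so borrow GBP, buy CAD at spot, deposit the CAD at 9.26%, and sell the proceeds forward at 0.6324.
The gap between the two covered legs is GBP 519,490.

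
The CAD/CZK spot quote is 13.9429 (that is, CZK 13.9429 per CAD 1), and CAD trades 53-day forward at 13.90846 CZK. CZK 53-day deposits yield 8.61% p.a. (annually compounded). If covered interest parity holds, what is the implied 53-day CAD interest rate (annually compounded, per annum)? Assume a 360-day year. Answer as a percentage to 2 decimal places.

T = 53/360 years.
F/S = 13.90846/13.9429 = 0.9975299 = (growth of CZK) / (growth of CAD).
The CZK side grows by (1 + 0.0861)^(53/360) = 1.0122338.
Hence g_CAD = 1.0147403.
r = 1.0147403^(360/53) − 1 = 0.104499 → 10.45%.

10.45%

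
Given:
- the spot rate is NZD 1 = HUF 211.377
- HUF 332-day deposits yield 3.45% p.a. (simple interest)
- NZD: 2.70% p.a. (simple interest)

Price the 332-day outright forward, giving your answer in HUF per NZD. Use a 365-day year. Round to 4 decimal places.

212.7844

T = 332/365 years.
HUF growth factor: 1 + 0.0345×332/365 = 1.031380822.
NZD growth factor: 1 + 0.0270×332/365 = 1.024558904.
Forward (HUF per NZD) = 211.377 × 1.031380822 / 1.024558904 = 212.784432.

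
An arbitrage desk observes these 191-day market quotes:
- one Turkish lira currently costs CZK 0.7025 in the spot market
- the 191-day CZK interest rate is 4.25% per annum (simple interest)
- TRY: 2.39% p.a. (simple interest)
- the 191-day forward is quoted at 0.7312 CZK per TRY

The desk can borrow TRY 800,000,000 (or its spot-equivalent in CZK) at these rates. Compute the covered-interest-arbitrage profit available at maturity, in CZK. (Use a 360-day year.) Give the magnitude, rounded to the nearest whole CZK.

T = 191/360 years.
Invest the TRY and cover forward: 800,000,000 × 1.01268027778 × 0.7312 = CZK 592,377,455.29.
Convert at spot and invest in CZK: 800,000,000 × 0.7025 × 1.02254861111 = CZK 574,672,319.44.
The quoted forward overvalues TRY, so borrow CZK, buy TRY at spot, deposit the TRY at 2.39%, and sell the proceeds forward at 0.7312.
Profit = 592,377,455.29 − 574,672,319.44 = CZK 17,705,136.

CZK 17,705,136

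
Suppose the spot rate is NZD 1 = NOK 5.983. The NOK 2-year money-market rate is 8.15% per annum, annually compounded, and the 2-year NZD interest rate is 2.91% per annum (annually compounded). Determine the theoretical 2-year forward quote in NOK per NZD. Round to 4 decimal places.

T = 2 years.
NOK growth factor: (1 + 0.0815)^2 = 1.1696422.
Growth of 1 NZD over T: (1 + 0.0291)^2 = 1.0590468.
CIP: F = S · (grow NOK)/(grow NZD) = 5.983 × 1.1696422/1.0590468 = 6.607800 NOK per NZD.

6.6078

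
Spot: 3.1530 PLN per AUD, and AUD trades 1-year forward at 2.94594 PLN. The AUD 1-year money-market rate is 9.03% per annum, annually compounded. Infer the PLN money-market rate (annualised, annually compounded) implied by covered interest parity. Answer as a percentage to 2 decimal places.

1.87%

T = 1 year.
CIP gives F = S · g_PLN/g_AUD, so g_PLN/g_AUD = 2.94594/3.153 = 0.9343292.
AUD growth factor: (1 + 0.0903)^1 = 1.090300.
Hence g_PLN = 1.0186991.
Annualise: 1.0186991^(1/1) − 1 = 0.018699 = 1.87%.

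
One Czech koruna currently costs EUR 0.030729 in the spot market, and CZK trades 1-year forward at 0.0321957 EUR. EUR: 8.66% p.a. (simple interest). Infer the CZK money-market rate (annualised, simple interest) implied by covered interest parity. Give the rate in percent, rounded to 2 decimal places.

3.71%

T = 1 year.
F/S = 0.0321957/0.030729 = 1.0477302 = (growth of EUR) / (growth of CZK).
EUR growth factor: 1 + 0.0866×1 = 1.086600.
So the CZK growth factor = 1.0370991.
r = (1.0370991 − 1)/1 = 0.037099 → 3.71%.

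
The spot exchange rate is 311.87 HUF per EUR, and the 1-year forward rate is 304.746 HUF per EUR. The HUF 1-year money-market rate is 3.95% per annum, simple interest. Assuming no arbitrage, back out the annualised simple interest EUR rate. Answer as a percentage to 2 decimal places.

6.38%

T = 1 year.
CIP gives F = S · g_HUF/g_EUR, so g_HUF/g_EUR = 304.746/311.87 = 0.9771571.
The HUF side grows by 1 + 0.0395×1 = 1.039500.
So the EUR growth factor = 1.0638003.
r = (1.0638003 − 1)/1 = 0.063800 → 6.38%.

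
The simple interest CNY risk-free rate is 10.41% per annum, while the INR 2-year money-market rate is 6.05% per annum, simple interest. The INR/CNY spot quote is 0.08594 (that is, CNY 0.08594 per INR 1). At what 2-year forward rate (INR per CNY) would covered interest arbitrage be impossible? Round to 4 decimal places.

T = 2 years.
CNY growth factor: 1 + 0.1041×2 = 1.208200.
Growth of 1 INR over T: 1 + 0.0605×2 = 1.121000.
So F = 0.08594 × 1.208200 / 1.121000 = 0.092625074 (CNY/INR).
Quoted the other way: 1/0.092625074 = 10.7962 INR per CNY.

10.7962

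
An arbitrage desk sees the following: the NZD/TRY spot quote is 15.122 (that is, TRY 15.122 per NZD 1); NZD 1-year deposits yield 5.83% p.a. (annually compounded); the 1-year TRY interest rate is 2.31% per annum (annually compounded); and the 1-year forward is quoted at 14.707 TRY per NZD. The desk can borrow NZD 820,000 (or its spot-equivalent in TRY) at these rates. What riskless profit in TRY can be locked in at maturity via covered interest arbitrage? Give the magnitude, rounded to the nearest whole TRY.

T = 1 year.
Keep in NZD, deliver into the forward: 820,000·1.058300·14.707 = TRY 12,762,822.84.
Swap to TRY now, deposit: 820,000·15.122·1.023100 = TRY 12,686,480.92.
The quoted forward overvalues NZD, so borrow TRY, buy NZD at spot, deposit the NZD at 5.83%, and sell the proceeds forward at 14.707.
Profit = 12,762,822.84 − 12,686,480.92 = TRY 76,342.

TRY 76,342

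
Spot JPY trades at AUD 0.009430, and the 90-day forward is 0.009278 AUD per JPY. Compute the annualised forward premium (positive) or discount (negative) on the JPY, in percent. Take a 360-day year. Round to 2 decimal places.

-6.45%

T = 90/360 years.
Period premium: (0.009278 − 0.00943)/0.00943 = -0.0161188.
Annualise by dividing by T: -0.0161188 / (90/360) = -0.064475 → -6.45%.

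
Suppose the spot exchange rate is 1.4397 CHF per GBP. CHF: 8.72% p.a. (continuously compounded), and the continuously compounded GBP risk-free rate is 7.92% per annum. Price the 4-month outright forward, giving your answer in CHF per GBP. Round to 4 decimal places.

1.4435

T = 4/12 years.
CHF growth factor: e^(0.0872×4/12) = 1.0294932.
GBP accumulates by e^(0.0792×4/12) = 1.0267516.
CIP: F = S · (grow CHF)/(grow GBP) = 1.4397 × 1.0294932/1.0267516 = 1.443544 CHF per GBP.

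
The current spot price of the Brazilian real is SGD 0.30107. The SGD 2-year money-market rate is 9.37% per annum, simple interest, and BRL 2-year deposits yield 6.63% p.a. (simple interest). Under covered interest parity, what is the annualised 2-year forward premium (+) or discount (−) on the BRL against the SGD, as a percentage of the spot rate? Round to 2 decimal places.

+2.42%

T = 2 years.
F = S · g_SGD/g_BRL = 0.30107 × 1.187400/1.132600 = 0.31563705.
(F − S)/S ÷ T = (0.31563705 − 0.30107)/0.30107/2 = 0.024192 → 2.42%.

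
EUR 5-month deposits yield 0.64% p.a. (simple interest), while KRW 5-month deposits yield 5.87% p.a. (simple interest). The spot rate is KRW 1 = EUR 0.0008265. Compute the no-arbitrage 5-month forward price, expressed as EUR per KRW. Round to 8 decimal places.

0.00080892

T = 5/12 years.
Growth of 1 EUR over T: 1 + 0.0064×5/12 = 1.0026667.
Growth of 1 KRW over T: 1 + 0.0587×5/12 = 1.0244583.
So F = 0.0008265 × 1.0026667 / 1.0244583 = 0.0008089192 (EUR/KRW).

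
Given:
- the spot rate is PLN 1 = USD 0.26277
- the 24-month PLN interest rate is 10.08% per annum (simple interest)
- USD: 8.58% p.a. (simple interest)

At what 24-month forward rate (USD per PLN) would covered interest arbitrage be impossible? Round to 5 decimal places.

0.25621

T = 2 years.
USD growth factor: 1 + 0.0858×2 = 1.171600.
PLN growth factor: 1 + 0.1008×2 = 1.201600.
Forward (USD per PLN) = 0.26277 × 1.171600 / 1.201600 = 0.2562095.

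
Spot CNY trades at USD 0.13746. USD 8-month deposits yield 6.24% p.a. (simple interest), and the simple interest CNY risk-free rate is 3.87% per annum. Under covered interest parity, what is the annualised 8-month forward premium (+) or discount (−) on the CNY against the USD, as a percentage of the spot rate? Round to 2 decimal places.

+2.31%

T = 8/12 years.
No-arbitrage forward: 0.13746 × 1.041600 / 1.025800 = 0.13957724 USD/CNY.
Annualised premium = (F − S)/S × (1/T) = (0.13957724 − 0.13746)/0.13746 ÷ (8/12) = 2.31%.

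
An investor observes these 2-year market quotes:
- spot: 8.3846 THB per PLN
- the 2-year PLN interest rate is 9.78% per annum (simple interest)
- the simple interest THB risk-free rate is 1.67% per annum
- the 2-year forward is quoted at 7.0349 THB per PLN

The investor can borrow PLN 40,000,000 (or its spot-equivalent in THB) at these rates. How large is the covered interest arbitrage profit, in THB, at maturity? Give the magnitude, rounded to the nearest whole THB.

THB 10,148,768

T = 2 years.
Route A — deposit PLN, sell forward: 40,000,000 × 1.195600 × 7.0349 = THB 336,437,057.60.
Route B — convert at spot, deposit THB: 40,000,000 × 8.3846 × 1.033400 = THB 346,585,825.60.
The quoted forward undervalues PLN, so borrow PLN, convert to THB at spot, deposit the THB at 1.67%, and buy PLN forward at 7.0349 to cover the loan.
Arbitrage profit = |336,437,057.60 − 346,585,825.60| = THB 10,148,768.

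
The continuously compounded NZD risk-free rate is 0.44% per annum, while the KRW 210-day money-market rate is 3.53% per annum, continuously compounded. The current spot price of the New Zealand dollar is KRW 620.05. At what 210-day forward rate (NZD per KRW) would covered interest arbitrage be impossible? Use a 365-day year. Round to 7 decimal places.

T = 210/365 years.
KRW accumulates by e^(0.0353×210/365) = 1.0205172.
NZD accumulates by e^(0.0044×210/365) = 1.0025347.
Forward (KRW per NZD) = 620.05 × 1.0205172 / 1.0025347 = 631.1719.
Quoted the other way: 1/631.1719 = 0.0015844 NZD per KRW.

0.0015844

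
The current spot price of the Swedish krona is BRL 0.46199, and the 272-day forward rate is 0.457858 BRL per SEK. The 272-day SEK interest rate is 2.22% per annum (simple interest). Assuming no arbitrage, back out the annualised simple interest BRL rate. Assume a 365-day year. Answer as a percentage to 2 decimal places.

T = 272/365 years.
CIP gives F = S · g_BRL/g_SEK, so g_BRL/g_SEK = 0.457858/0.46199 = 0.9910561.
SEK growth factor: 1 + 0.0222×272/365 = 1.0165436.
Hence g_BRL = 1.0074517.
r = (1.0074517 − 1)/(272/365) = 0.010000 → 1.00%.

1.00%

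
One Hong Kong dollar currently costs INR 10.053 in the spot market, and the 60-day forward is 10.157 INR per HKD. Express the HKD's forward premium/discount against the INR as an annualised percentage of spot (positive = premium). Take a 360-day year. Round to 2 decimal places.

T = 60/360 years.
HKD trades forward at +1.03452% vs spot over the period.
Per annum: 0.0103452 / (60/360) = 0.062071 = 6.21%.

+6.21%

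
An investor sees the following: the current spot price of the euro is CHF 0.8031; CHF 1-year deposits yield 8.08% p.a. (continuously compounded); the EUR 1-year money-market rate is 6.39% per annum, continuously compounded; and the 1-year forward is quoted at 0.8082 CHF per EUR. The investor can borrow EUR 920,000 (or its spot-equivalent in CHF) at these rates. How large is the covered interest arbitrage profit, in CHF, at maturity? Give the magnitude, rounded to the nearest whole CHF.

CHF 8,422

T = 1 year.
Route A — deposit EUR, sell forward: 920,000 × 1.06598579 × 0.8082 = CHF 792,607.34.
Route B — convert at spot, deposit CHF: 920,000 × 0.8031 × 1.08415404 = CHF 801,029.38.
The quoted forward undervalues EUR, so borrow EUR, convert to CHF at spot, deposit the CHF at 8.08%, and buy EUR forward at 0.8082 to cover the loan.
Profit = 801,029.38 − 792,607.34 = CHF 8,422.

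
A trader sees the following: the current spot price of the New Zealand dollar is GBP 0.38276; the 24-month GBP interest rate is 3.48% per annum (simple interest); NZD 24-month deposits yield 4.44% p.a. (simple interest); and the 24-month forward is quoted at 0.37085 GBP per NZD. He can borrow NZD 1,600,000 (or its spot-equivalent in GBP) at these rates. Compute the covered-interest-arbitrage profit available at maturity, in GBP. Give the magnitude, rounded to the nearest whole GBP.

T = 2 years.
Route A — deposit NZD, sell forward: 1,600,000 × 1.088800 × 0.37085 = GBP 646,050.37.
Route B — convert at spot, deposit GBP: 1,600,000 × 0.38276 × 1.069600 = GBP 655,040.15.
The quoted forward undervalues NZD, so borrow NZD, convert to GBP at spot, deposit the GBP at 3.48%, and buy NZD forward at 0.37085 to cover the loan.
Profit = 655,040.15 − 646,050.37 = GBP 8,990.

GBP 8,990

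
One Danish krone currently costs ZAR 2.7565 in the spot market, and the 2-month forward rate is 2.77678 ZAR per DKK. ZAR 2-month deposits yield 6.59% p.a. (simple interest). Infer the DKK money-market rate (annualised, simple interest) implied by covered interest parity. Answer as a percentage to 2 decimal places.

T = 2/12 years.
By CIP, F/S equals the ZAR-to-DKK growth ratio: 2.77678/2.7565 = 1.0073572.
ZAR growth factor: 1 + 0.0659×2/12 = 1.0109833.
Hence g_DKK = 1.0035996.
r = (1.0035996 − 1)/(2/12) = 0.021598 → 2.16%.

2.16%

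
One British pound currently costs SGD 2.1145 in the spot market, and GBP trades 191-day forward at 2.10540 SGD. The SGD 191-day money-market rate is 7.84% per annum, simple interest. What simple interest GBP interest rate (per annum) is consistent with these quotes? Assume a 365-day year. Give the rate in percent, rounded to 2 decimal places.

8.70%

T = 191/365 years.
F/S = 2.1054/2.1145 = 0.9956964 = (growth of SGD) / (growth of GBP).
SGD growth factor: 1 + 0.0784×191/365 = 1.0410258.
That pins the GBP growth at 1.0455253.
r = (1.0455253 − 1)/(191/365) = 0.086999 → 8.70%.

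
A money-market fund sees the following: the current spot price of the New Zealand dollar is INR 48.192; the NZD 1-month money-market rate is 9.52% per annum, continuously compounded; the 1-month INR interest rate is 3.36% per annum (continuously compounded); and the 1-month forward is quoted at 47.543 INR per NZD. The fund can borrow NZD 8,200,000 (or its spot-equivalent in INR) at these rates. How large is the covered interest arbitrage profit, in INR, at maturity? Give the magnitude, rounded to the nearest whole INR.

T = 1/12 years.
Invest the NZD and cover forward: 8,200,000 × 1.00796488561 × 47.543 = INR 392,957,731.36.
Convert at spot and invest in INR: 8,200,000 × 48.192 × 1.00280392366 = INR 396,282,438.85.
The quoted forward undervalues NZD, so borrow NZD, convert to INR at spot, deposit the INR at 3.36%, and buy NZD forward at 47.543 to cover the loan.
The gap between the two covered legs is INR 3,324,707.

INR 3,324,707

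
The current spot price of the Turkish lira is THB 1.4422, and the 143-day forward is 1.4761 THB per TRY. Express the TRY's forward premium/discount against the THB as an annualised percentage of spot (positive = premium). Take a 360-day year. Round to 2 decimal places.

+5.92%

T = 143/360 years.
Period premium: (1.4761 − 1.4422)/1.4422 = 0.0235058.
×(1/T) gives 5.92% p.a.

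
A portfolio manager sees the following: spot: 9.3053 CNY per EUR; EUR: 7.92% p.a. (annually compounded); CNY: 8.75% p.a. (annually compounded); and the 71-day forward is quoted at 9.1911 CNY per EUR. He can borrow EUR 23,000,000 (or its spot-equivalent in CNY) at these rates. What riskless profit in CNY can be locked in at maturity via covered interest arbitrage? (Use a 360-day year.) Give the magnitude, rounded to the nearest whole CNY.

CNY 2,994,917

T = 71/360 years.
Keep in EUR, deliver into the forward: 23,000,000·1.01514583593·9.1911 = CNY 214,597,058.53.
Swap to CNY now, deposit: 23,000,000·9.3053·1.01668089067 = CNY 217,591,975.91.
The quoted forward undervalues EUR, so borrow EUR, convert to CNY at spot, deposit the CNY at 8.75%, and buy EUR forward at 9.1911 to cover the loan.
Profit = 217,591,975.91 − 214,597,058.53 = CNY 2,994,917.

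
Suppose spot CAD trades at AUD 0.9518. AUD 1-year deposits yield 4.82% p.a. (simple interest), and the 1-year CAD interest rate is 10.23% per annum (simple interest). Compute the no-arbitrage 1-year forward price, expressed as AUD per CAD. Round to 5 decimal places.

T = 1 year.
AUD accumulates by 1 + 0.0482×1 = 1.048200.
Growth of 1 CAD over T: 1 + 0.1023×1 = 1.102300.
Forward (AUD per CAD) = 0.9518 × 1.048200 / 1.102300 = 0.9050864.

0.90509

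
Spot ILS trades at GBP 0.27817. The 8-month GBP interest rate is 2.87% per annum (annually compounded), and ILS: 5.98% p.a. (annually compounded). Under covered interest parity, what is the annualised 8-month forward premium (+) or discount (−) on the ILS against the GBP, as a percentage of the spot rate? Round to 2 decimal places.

T = 8/12 years.
No-arbitrage forward: 0.27817 × 1.019043 / 1.0394795 = 0.27270109 GBP/ILS.
Annualised premium = (F − S)/S × (1/T) = (0.27270109 − 0.27817)/0.27817 ÷ (8/12) = -2.95%.

-2.95%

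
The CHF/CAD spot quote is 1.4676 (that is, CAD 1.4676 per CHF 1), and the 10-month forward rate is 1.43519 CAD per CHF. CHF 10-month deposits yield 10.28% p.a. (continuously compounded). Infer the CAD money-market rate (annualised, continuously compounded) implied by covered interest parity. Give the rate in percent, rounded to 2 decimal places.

7.60%

T = 10/12 years.
CIP gives F = S · g_CAD/g_CHF, so g_CAD/g_CHF = 1.43519/1.4676 = 0.9779163.
The CHF side grows by e^(0.1028×10/12) = 1.0894431.
Hence g_CAD = 1.0653842.
Take logs: ln 1.0653842 / (10/12) = 0.076003, so 7.60%.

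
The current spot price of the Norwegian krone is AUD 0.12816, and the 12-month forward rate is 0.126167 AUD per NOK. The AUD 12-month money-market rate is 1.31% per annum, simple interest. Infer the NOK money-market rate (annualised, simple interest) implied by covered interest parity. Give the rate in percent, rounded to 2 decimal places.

T = 1 year.
F/S = 0.126167/0.12816 = 0.9844491 = (growth of AUD) / (growth of NOK).
The AUD side grows by 1 + 0.0131×1 = 1.013100.
Hence g_NOK = 1.0291035.
(1.0291035 − 1)/T = 0.029103, i.e. 2.91%.

2.91%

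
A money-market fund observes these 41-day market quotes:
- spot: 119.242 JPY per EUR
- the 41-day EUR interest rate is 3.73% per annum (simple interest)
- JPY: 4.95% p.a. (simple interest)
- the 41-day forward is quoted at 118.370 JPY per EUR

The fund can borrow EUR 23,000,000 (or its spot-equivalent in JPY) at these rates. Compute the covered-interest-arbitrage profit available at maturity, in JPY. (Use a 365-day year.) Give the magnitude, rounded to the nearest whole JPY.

T = 41/365 years.
Route A — deposit EUR, sell forward: 23,000,000 × 1.004189863014 × 118.370 = JPY 2,733,916,943.95.
Route B — convert at spot, deposit JPY: 23,000,000 × 119.242 × 1.005560273973 = JPY 2,757,815,418.35.
The quoted forward undervalues EUR, so borrow EUR, convert to JPY at spot, deposit the JPY at 4.95%, and buy EUR forward at 118.370 to cover the loan.
The gap between the two covered legs is JPY 23,898,474.

JPY 23,898,474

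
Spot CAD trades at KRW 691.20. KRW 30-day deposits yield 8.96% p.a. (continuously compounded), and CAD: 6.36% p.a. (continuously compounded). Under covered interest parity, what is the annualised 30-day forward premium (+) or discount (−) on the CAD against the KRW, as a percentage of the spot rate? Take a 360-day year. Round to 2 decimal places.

+2.60%

T = 30/360 years.
CIP forward (KRW per CAD) = 691.2 × 1.0074946/1.0053141 = 692.69919.
Annualised premium = (F − S)/S × (1/T) = (692.69919 − 691.2)/691.2 ÷ (30/360) = 2.60%.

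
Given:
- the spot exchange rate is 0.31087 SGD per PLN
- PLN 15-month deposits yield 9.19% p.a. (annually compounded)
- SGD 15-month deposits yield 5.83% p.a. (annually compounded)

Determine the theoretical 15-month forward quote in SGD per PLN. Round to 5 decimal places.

0.29896

T = 15/12 years.
SGD accumulates by (1 + 0.0583)^(15/12) = 1.0733985.
PLN accumulates by (1 + 0.0919)^(15/12) = 1.1161655.
Forward (SGD per PLN) = 0.31087 × 1.0733985 / 1.1161655 = 0.2989587.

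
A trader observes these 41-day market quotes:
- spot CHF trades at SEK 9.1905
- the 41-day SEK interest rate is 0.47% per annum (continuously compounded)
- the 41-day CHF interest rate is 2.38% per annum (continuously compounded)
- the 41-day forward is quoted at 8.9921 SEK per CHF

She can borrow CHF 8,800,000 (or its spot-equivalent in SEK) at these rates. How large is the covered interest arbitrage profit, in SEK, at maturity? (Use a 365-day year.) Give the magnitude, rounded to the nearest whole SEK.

SEK 1,576,797

T = 41/365 years.
Route A — deposit CHF, sell forward: 8,800,000 × 1.0026770014 × 8.9921 = SEK 79,342,312.41.
Route B — convert at spot, deposit SEK: 8,800,000 × 9.1905 × 1.0005280846 = SEK 80,919,109.58.
The quoted forward undervalues CHF, so borrow CHF, convert to SEK at spot, deposit the SEK at 0.47%, and buy CHF forward at 8.9921 to cover the loan.
Profit = 80,919,109.58 − 79,342,312.41 = SEK 1,576,797.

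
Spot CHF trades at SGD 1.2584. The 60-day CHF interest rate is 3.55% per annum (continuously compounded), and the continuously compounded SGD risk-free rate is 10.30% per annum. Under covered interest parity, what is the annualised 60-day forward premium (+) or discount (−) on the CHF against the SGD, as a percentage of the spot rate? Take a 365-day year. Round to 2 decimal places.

T = 60/365 years.
No-arbitrage forward: 1.2584 × 1.0170757 / 1.0058527 = 1.2724408 SGD/CHF.
(F − S)/S ÷ T = (1.2724408 − 1.2584)/1.2584/(60/365) = 0.067876 → 6.79%.

+6.79%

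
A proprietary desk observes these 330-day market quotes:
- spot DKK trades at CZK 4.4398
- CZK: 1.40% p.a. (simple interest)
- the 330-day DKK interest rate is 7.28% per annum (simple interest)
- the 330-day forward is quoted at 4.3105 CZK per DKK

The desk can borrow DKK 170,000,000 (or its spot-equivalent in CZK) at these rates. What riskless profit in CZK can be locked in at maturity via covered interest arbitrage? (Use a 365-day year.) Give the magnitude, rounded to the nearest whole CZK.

T = 330/365 years.
Route A — deposit DKK, sell forward: 170,000,000 × 1.06581917808 × 4.3105 = CZK 781,016,306.41.
Route B — convert at spot, deposit CZK: 170,000,000 × 4.4398 × 1.01265753425 = CZK 764,319,476.50.
The quoted forward overvalues DKK, so borrow CZK, buy DKK at spot, deposit the DKK at 7.28%, and sell the proceeds forward at 4.3105.
Arbitrage profit = |781,016,306.41 − 764,319,476.50| = CZK 16,696,830.

CZK 16,696,830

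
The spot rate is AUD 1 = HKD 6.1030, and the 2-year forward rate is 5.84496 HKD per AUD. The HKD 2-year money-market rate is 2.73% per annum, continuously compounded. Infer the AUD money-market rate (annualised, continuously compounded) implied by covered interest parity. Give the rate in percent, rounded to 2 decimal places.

4.89%

T = 2 years.
By CIP, F/S equals the HKD-to-AUD growth ratio: 5.84496/6.103 = 0.9577192.
HKD growth factor: e^(0.0273×2) = 1.0561181.
So the AUD growth factor = 1.102743.
r = ln(1.102743)/2 = 0.048900 → 4.89%.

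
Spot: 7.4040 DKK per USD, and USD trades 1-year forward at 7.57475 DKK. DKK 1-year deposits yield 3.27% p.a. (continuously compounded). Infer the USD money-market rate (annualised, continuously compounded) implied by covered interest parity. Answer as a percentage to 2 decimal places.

0.99%

T = 1 year.
By CIP, F/S equals the DKK-to-USD growth ratio: 7.57475/7.404 = 1.0230619.
The DKK side grows by e^(0.0327×1) = 1.0332405.
So the USD growth factor = 1.0099492.
Take logs: ln 1.0099492 / 1 = 0.009900, so 0.99%.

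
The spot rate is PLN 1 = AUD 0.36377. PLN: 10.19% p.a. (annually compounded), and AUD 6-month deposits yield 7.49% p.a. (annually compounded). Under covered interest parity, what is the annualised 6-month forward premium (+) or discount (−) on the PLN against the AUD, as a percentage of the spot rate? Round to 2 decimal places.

T = 6/12 years.
F = S · g_AUD/g_PLN = 0.36377 × 1.0367738/1.0497142 = 0.35928561.
(F − S)/S ÷ T = (0.35928561 − 0.36377)/0.36377/(6/12) = -0.024655 → -2.47%.

-2.47%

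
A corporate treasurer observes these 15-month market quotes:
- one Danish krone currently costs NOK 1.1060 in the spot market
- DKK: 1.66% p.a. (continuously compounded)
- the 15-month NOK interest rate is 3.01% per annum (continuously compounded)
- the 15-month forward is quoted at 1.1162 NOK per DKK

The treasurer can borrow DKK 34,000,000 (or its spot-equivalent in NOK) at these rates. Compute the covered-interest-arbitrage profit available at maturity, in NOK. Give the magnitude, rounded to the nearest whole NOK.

T = 15/12 years.
Invest the DKK and cover forward: 34,000,000 × 1.020966778 × 1.1162 = NOK 38,746,506.00.
Convert at spot and invest in NOK: 34,000,000 × 1.1060 × 1.0383417817 = NOK 39,045,804.36.
The quoted forward undervalues DKK, so borrow DKK, convert to NOK at spot, deposit the NOK at 3.01%, and buy DKK forward at 1.1162 to cover the loan.
Profit = 39,045,804.36 − 38,746,506.00 = NOK 299,298.

NOK 299,298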